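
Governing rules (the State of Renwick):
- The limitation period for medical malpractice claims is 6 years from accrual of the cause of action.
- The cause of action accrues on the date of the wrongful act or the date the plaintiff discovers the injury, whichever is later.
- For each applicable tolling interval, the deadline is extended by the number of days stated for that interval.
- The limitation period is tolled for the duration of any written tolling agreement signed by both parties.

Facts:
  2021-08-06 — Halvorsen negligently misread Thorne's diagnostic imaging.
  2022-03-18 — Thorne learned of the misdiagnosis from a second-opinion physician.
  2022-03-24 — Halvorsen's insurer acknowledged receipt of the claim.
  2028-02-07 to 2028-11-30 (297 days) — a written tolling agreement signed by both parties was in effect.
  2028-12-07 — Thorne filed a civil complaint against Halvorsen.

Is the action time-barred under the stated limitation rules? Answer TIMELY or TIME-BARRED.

TIMELY

Taking the later of the act (2021-08-06) and discovery (2022-03-18), the claim accrued on 2022-03-18.
6 years from 2022-03-18 is 2028-03-18.
Because the written tolling agreement ran from 2028-02-07 to 2028-11-30, the deadline is extended by 297 days to 2029-01-09.
None of the other events listed affects the running of the period under the stated rules.
Filing on 2028-12-07 beat the 2029-01-09 deadline — the action is timely.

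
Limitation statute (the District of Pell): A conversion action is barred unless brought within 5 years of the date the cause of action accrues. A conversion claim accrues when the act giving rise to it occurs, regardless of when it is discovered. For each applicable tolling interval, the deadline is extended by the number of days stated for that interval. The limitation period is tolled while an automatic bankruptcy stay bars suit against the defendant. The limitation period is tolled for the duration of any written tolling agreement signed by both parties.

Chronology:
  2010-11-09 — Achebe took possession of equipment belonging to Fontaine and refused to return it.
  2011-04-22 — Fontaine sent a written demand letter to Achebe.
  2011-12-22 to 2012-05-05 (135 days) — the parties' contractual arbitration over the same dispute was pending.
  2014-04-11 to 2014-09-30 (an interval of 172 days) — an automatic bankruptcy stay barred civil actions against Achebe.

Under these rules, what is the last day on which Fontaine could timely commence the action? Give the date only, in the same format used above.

The cause of action accrued on 2010-11-09, the date of the act.
Adding the 5 years base period to 2010-11-09 gives a deadline of 2015-11-09, before any tolling.
The automatic bankruptcy stay from 2014-04-11 to 2014-09-30 tolled the period for 172 days, extending the deadline to 2016-04-29.
The pending related arbitration from 2011-12-22 to 2012-05-05 does not toll the period, because no stated rule makes a pending arbitration a tolling event.
The other events in the timeline have no effect on the limitation period under the stated rules.

2016-04-29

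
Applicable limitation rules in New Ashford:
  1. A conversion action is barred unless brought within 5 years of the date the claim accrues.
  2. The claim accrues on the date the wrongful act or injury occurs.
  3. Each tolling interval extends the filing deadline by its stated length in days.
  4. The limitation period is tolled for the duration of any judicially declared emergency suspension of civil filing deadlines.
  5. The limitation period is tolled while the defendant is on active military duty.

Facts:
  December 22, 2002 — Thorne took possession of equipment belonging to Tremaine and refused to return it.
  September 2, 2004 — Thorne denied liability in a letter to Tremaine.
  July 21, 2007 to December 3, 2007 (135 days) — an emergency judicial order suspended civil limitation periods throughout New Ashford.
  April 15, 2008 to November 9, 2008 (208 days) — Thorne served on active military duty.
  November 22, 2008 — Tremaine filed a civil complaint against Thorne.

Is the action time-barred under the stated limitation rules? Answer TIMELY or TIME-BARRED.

The limitation period began to run on December 22, 2002.
Adding the 5 years base period to December 22, 2002 gives a deadline of December 22, 2007, before any tolling.
The period was tolled for 135 days by the emergency suspension of filing deadlines (July 21, 2007 to December 3, 2007), pushing the deadline to May 5, 2008.
Because the defendant's active military service ran from April 15, 2008 to November 9, 2008, the deadline is extended by 208 days to November 29, 2008.
Nothing else in the chronology tolls or restarts the period.
Filing on November 22, 2008 beat the November 29, 2008 deadline — the action is timely.

TIMELY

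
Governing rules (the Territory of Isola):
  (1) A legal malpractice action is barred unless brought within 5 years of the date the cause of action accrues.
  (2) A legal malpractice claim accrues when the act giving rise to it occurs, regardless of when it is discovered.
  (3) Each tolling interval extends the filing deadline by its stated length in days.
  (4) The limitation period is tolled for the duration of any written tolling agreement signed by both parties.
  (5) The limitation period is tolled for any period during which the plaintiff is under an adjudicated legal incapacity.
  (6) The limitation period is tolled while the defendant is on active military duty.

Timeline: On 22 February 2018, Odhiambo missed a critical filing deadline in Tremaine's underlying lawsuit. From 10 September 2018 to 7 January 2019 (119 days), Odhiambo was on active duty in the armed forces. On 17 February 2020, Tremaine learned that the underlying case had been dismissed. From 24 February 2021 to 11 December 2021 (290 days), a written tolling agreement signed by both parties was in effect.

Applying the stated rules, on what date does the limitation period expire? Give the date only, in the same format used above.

Because the rule ties accrual to occurrence, the claim accrued on 22 February 2018, not on the 17 February 2020 discovery date.
5 years from 22 February 2018 is 22 February 2023.
The period was tolled for 119 days by the defendant's active military service (10 September 2018 to 7 January 2019), pushing the deadline to 21 June 2023.
Because the written tolling agreement ran from 24 February 2021 to 11 December 2021, the deadline is extended by 290 days to 6 April 2024.

6 April 2024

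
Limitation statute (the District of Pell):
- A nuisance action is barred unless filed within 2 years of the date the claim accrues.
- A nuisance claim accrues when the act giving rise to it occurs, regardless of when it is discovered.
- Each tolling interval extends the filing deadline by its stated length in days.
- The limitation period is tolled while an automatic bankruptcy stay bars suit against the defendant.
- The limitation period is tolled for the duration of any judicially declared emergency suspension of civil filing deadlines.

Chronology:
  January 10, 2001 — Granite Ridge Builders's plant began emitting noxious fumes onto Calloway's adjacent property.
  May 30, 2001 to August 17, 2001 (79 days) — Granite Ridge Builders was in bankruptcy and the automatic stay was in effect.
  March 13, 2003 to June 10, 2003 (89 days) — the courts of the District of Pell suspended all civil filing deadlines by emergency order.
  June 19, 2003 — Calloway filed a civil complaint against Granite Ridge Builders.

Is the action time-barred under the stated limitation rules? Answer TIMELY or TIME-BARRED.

The claim accrued on January 10, 2001, when the wrongful act occurred.
The untolled deadline — 2 years after January 10, 2001 — is January 10, 2003.
Because the automatic bankruptcy stay ran from May 30, 2001 to August 17, 2001, the deadline is extended by 79 days to March 30, 2003.
The period was tolled for 89 days by the emergency suspension of filing deadlines (March 13, 2003 to June 10, 2003), pushing the deadline to June 27, 2003.
Filing on June 19, 2003 beat the June 27, 2003 deadline — the action is timely.

TIMELY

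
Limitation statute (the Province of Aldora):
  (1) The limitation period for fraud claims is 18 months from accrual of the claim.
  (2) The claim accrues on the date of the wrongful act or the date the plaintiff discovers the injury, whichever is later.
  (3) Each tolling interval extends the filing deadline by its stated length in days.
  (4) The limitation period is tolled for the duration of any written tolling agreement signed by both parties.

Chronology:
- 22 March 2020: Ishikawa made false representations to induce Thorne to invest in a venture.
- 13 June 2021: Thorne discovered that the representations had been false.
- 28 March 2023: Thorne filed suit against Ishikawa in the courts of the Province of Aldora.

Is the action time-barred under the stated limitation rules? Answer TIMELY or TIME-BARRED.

Because discovery on 13 June 2021 post-dates the 22 March 2020 act, accrual under the later-of rule falls on 13 June 2021.
18 months from 13 June 2021 is 13 December 2022.
Filing on 28 March 2023 missed the 13 December 2022 deadline — the action is time-barred.

TIME-BARRED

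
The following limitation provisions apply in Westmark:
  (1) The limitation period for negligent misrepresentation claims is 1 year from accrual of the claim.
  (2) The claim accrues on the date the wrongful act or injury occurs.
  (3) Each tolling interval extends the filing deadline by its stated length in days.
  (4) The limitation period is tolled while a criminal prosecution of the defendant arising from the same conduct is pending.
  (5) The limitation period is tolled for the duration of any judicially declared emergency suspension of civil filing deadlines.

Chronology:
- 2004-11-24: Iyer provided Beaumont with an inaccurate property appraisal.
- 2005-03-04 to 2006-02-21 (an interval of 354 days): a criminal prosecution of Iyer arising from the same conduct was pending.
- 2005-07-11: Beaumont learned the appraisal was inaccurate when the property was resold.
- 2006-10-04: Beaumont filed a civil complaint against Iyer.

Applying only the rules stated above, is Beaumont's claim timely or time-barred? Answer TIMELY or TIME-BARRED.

The claim accrued on 2004-11-24, when the wrongful act occurred; under the stated occurrence rule the 2005-07-11 discovery does not delay accrual.
The untolled deadline — 1 year after 2004-11-24 — is 2005-11-24.
The period was tolled for 354 days by the pending criminal prosecution (2005-03-04 to 2006-02-21), pushing the deadline to 2006-11-13.
Beaumont filed on 2006-10-04, before the 2006-11-13 deadline, so the action is timely.

TIMELY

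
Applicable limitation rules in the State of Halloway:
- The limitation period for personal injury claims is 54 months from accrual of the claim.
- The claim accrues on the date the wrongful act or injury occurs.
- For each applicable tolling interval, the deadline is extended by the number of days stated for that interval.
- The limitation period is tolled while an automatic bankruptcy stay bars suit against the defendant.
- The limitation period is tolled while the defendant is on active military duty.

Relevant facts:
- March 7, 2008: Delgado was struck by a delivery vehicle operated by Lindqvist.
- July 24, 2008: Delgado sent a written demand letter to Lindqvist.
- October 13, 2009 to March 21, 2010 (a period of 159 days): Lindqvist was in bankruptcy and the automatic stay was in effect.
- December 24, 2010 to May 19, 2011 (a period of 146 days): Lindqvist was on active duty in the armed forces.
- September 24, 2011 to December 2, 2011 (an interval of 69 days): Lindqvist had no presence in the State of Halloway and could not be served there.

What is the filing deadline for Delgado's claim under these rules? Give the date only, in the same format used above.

July 9, 2013

The claim accrued on March 7, 2008, when the wrongful act occurred.
Adding the 54 months base period to March 7, 2008 gives a deadline of September 7, 2012, before any tolling.
The automatic bankruptcy stay from October 13, 2009 to March 21, 2010 tolled the period for 159 days, extending the deadline to February 13, 2013.
The period was tolled for 146 days by the defendant's active military service (December 24, 2010 to May 19, 2011), pushing the deadline to July 9, 2013.
The defendant's absence from the jurisdiction from September 24, 2011 to December 2, 2011 does not toll the period, because no stated rule makes the defendant's absence a tolling event.
Nothing else in the chronology tolls or restarts the period.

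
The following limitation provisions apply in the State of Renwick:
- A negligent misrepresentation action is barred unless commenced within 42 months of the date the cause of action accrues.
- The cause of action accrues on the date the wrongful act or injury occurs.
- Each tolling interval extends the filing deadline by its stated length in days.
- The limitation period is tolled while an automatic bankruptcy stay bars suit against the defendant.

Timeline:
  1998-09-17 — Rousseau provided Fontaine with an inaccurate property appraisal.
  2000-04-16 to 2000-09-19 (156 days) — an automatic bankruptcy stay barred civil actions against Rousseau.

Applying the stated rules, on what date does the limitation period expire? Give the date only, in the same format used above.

2002-08-20

The limitation period began to run on 1998-09-17.
The untolled deadline — 42 months after 1998-09-17 — is 2002-03-17.
Because the automatic bankruptcy stay ran from 2000-04-16 to 2000-09-19, the deadline is extended by 156 days to 2002-08-20.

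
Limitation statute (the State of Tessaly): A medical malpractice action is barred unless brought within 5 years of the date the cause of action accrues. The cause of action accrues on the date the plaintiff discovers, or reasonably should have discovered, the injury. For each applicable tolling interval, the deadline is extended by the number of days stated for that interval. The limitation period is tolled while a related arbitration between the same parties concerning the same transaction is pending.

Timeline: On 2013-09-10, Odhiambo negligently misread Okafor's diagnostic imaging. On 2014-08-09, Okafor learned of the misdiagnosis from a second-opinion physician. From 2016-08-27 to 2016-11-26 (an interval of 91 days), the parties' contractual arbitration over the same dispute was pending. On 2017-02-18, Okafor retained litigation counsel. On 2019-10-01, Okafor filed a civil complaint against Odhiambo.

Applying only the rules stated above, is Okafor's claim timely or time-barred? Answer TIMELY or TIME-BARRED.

TIMELY

Accrual is tied to discovery, so the period began on 2014-08-09 rather than on 2013-09-10 when the act occurred.
Adding the 5 years base period to 2014-08-09 gives a deadline of 2019-08-09, before any tolling.
The pending related arbitration from 2016-08-27 to 2016-11-26 tolled the period for 91 days, extending the deadline to 2019-11-08.
None of the other events listed affects the running of the period under the stated rules.
Okafor filed on 2019-10-01, before the 2019-11-08 deadline, so the action is timely.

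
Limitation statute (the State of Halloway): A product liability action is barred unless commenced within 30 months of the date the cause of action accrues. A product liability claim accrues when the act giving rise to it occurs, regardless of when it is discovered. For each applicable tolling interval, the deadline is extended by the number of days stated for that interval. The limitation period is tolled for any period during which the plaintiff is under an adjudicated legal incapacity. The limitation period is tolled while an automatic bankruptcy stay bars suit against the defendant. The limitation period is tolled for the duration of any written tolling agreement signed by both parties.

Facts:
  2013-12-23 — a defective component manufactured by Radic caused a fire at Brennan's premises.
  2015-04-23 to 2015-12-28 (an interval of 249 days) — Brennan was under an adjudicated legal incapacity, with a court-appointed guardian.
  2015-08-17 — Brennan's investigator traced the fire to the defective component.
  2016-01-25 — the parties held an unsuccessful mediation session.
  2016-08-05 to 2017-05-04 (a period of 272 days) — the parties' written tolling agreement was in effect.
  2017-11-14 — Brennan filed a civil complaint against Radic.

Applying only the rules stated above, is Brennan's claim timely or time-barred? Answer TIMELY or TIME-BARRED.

TIMELY

Accrual is governed by the date of the act, so the period began to run on 2013-12-23; the later discovery on 2015-08-17 is irrelevant under the stated rule.
The untolled deadline — 30 months after 2013-12-23 — is 2016-06-23.
Because the plaintiff's legal incapacity ran from 2015-04-23 to 2015-12-28, the deadline is extended by 249 days to 2017-02-27.
Because the written tolling agreement ran from 2016-08-05 to 2017-05-04, the deadline is extended by 272 days to 2017-11-26.
The other events in the timeline have no effect on the limitation period under the stated rules.
Filing on 2017-11-14 beat the 2017-11-26 deadline — the action is timely.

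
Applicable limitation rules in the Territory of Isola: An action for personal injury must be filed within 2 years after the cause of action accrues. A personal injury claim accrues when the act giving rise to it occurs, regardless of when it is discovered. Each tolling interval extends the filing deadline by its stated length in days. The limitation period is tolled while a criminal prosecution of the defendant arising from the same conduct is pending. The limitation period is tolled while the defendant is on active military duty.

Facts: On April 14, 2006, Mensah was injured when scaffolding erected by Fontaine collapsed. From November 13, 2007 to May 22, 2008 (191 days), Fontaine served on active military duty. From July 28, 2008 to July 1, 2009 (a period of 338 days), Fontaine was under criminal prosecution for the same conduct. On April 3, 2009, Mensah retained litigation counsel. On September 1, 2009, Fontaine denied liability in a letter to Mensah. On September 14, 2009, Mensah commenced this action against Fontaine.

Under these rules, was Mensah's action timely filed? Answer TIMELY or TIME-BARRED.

The claim accrued on April 14, 2006, when the wrongful act occurred.
Adding the 2 years base period to April 14, 2006 gives a deadline of April 14, 2008, before any tolling.
The defendant's active military service from November 13, 2007 to May 22, 2008 tolled the period for 191 days, extending the deadline to October 22, 2008.
The period was tolled for 338 days by the pending criminal prosecution (July 28, 2008 to July 1, 2009), pushing the deadline to September 25, 2009.
None of the other events listed affects the running of the period under the stated rules.
The September 14, 2009 filing precedes the September 25, 2009 deadline; the claim is timely.

TIMELY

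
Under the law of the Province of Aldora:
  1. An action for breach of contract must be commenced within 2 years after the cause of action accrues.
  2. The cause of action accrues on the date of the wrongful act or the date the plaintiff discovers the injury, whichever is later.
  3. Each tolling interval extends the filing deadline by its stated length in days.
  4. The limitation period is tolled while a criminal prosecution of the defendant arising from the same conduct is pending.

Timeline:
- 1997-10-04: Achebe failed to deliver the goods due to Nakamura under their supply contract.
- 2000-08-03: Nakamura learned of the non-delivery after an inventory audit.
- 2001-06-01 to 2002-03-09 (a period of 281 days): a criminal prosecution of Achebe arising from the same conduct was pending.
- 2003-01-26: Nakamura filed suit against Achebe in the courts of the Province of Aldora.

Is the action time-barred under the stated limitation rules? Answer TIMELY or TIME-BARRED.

Because discovery on 2000-08-03 post-dates the 1997-10-04 act, accrual under the later-of rule falls on 2000-08-03.
The untolled deadline — 2 years after 2000-08-03 — is 2002-08-03.
Because the pending criminal prosecution ran from 2001-06-01 to 2002-03-09, the deadline is extended by 281 days to 2003-05-11.
The 2003-01-26 filing precedes the 2003-05-11 deadline; the claim is timely.

TIMELY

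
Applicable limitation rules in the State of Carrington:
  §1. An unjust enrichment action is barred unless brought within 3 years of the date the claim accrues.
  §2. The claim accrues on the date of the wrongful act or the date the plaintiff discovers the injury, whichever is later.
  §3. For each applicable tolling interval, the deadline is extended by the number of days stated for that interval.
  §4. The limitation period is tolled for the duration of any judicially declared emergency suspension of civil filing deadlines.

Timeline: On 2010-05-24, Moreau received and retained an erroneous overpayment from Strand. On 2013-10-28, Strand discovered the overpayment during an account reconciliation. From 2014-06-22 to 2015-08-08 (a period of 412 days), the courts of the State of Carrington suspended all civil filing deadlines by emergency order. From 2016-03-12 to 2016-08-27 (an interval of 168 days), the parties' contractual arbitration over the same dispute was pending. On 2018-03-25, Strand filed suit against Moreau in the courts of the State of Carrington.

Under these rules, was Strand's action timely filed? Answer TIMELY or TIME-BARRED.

The claim accrued on 2013-10-28 — the later of the 2010-05-24 act and the 2013-10-28 discovery.
Adding the 3 years base period to 2013-10-28 gives a deadline of 2016-10-28, before any tolling.
Because the emergency suspension of filing deadlines ran from 2014-06-22 to 2015-08-08, the deadline is extended by 412 days to 2017-12-14.
Although a pending arbitration ran from 2016-03-12 to 2016-08-27, the stated rules do not make that a tolling event, so it is disregarded.
Strand filed on 2018-03-25, after the 2017-12-14 deadline, so the action is time-barred.

TIME-BARRED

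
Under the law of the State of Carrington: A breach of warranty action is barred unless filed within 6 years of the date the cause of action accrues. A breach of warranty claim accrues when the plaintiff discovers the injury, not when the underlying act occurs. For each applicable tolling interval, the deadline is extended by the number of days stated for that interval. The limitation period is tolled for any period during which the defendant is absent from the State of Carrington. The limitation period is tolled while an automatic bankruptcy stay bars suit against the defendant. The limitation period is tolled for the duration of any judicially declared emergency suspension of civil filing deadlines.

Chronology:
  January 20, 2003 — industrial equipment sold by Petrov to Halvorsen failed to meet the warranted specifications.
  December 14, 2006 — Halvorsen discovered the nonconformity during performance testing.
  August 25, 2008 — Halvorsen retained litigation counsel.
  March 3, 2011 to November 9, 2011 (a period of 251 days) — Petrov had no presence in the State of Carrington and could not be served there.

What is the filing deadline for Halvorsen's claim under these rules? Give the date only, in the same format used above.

August 22, 2013

The claim did not accrue until Halvorsen discovered the injury on December 14, 2006; the January 20, 2003 act date does not start the clock under the stated rule.
6 years from December 14, 2006 is December 14, 2012.
The period was tolled for 251 days by the defendant's absence from the jurisdiction (March 3, 2011 to November 9, 2011), pushing the deadline to August 22, 2013.
The other events in the timeline have no effect on the limitation period under the stated rules.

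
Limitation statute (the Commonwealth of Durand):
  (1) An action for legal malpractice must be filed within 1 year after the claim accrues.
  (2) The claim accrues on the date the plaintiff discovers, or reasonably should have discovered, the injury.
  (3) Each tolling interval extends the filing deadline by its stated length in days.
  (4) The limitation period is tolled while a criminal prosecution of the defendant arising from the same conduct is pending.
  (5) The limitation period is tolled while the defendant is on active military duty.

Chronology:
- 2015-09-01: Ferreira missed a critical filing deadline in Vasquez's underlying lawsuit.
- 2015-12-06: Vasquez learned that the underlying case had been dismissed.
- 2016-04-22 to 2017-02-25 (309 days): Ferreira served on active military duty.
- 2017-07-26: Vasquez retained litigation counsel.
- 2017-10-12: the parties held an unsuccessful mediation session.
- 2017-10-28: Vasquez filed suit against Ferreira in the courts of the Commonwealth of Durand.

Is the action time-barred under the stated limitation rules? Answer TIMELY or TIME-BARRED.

TIME-BARRED

Under the discovery rule, the claim accrued on 2015-12-06, when Vasquez discovered the injury — not on the 2015-09-01 date of the underlying act.
1 year from 2015-12-06 is 2016-12-06.
Because the defendant's active military service ran from 2016-04-22 to 2017-02-25, the deadline is extended by 309 days to 2017-10-11.
None of the other events listed affects the running of the period under the stated rules.
The 2017-10-28 filing falls after the 2017-10-11 deadline; the claim is time-barred.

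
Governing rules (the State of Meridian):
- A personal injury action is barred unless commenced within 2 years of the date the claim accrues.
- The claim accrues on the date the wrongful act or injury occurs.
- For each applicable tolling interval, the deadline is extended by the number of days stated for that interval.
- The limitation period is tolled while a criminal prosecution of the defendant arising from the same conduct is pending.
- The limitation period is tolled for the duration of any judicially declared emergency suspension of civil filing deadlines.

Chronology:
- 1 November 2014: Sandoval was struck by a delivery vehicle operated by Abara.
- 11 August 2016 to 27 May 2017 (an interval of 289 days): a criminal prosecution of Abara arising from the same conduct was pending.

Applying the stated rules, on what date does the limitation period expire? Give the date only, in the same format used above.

The claim accrued on 1 November 2014, when the wrongful act occurred.
2 years from 1 November 2014 is 1 November 2016.
The period was tolled for 289 days by the pending criminal prosecution (11 August 2016 to 27 May 2017), pushing the deadline to 17 August 2017.

17 August 2017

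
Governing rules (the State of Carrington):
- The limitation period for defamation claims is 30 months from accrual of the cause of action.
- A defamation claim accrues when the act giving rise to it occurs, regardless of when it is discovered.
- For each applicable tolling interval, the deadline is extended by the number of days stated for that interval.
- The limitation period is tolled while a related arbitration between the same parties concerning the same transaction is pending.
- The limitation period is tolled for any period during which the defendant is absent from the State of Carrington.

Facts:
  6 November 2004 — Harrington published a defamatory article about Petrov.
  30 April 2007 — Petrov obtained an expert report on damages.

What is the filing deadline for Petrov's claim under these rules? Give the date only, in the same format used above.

The claim accrued on 6 November 2004, when the wrongful act occurred.
The untolled deadline — 30 months after 6 November 2004 — is 6 May 2007.
The other events in the timeline have no effect on the limitation period under the stated rules.

6 May 2007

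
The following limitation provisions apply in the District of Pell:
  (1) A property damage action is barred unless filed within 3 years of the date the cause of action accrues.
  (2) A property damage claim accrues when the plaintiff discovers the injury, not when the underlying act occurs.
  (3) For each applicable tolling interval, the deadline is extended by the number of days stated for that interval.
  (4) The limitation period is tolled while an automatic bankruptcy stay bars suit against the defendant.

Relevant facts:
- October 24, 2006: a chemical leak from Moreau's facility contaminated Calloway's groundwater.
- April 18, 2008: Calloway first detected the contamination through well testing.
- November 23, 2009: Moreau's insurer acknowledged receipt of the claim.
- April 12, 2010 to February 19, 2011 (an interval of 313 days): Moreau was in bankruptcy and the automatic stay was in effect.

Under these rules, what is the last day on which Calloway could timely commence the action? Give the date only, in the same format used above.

February 25, 2012

Under the discovery rule, the claim accrued on April 18, 2008, when Calloway discovered the injury — not on the October 24, 2006 date of the underlying act.
3 years from April 18, 2008 is April 18, 2011.
The automatic bankruptcy stay from April 12, 2010 to February 19, 2011 tolled the period for 313 days, extending the deadline to February 25, 2012.
Nothing else in the chronology tolls or restarts the period.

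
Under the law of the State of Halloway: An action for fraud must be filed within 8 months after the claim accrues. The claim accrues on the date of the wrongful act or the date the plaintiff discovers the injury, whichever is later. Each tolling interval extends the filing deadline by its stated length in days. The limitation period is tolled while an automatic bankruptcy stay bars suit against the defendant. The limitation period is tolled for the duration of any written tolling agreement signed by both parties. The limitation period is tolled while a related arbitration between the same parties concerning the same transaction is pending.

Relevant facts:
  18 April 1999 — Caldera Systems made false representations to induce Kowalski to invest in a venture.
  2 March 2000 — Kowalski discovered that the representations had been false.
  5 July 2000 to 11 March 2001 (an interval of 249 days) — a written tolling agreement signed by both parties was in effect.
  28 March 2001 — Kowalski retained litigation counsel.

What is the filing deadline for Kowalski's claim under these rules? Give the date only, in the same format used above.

Taking the later of the act (18 April 1999) and discovery (2 March 2000), the claim accrued on 2 March 2000.
Adding the 8 months base period to 2 March 2000 gives a deadline of 2 November 2000, before any tolling.
The written tolling agreement from 5 July 2000 to 11 March 2001 tolled the period for 249 days, extending the deadline to 9 July 2001.
Nothing else in the chronology tolls or restarts the period.

9 July 2001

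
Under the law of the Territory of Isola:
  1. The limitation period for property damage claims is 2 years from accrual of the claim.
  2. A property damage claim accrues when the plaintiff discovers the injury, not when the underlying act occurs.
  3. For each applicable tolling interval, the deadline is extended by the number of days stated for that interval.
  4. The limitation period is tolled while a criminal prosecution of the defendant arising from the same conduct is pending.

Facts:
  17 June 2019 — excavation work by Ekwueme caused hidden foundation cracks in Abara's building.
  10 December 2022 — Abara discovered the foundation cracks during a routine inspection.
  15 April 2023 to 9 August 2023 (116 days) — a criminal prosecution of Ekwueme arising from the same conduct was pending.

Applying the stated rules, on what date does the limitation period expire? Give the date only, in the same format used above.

5 April 2025

Accrual is tied to discovery, so the period began on 10 December 2022 rather than on 17 June 2019 when the act occurred.
Adding the 2 years base period to 10 December 2022 gives a deadline of 10 December 2024, before any tolling.
The period was tolled for 116 days by the pending criminal prosecution (15 April 2023 to 9 August 2023), pushing the deadline to 5 April 2025.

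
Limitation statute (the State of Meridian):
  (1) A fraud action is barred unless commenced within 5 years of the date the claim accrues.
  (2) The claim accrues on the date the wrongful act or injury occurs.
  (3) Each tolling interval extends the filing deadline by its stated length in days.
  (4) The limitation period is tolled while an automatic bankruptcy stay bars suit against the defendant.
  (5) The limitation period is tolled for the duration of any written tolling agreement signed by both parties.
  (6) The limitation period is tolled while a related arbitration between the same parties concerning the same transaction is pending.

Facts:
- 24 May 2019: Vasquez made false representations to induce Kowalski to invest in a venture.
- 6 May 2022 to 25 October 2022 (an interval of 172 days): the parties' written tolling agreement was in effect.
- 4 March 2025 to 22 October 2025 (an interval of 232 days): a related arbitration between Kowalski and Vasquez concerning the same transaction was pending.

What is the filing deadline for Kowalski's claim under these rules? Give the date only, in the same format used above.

The claim accrued on 24 May 2019, the date of the act.
The untolled deadline — 5 years after 24 May 2019 — is 24 May 2024.
The period was tolled for 172 days by the written tolling agreement (6 May 2022 to 25 October 2022), pushing the deadline to 12 November 2024.
The pending related arbitration from 4 March 2025 to 22 October 2025 began after the period had already run on 12 November 2024, so it has no tolling effect.

12 November 2024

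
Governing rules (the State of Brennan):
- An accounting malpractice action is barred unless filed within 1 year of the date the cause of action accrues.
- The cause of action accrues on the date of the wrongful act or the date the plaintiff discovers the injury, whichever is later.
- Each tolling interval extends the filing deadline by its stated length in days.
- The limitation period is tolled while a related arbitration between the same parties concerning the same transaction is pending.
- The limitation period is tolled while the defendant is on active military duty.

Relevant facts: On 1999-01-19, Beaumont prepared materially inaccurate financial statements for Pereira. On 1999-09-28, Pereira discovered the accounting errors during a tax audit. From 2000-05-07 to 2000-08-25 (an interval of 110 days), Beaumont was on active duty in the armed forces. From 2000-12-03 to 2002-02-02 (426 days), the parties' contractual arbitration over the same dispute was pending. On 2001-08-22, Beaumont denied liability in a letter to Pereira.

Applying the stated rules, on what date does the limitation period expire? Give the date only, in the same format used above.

2002-03-18

Because discovery on 1999-09-28 post-dates the 1999-01-19 act, accrual under the later-of rule falls on 1999-09-28.
The untolled deadline — 1 year after 1999-09-28 — is 2000-09-28.
The defendant's active military service from 2000-05-07 to 2000-08-25 tolled the period for 110 days, extending the deadline to 2001-01-16.
The pending related arbitration from 2000-12-03 to 2002-02-02 tolled the period for 426 days, extending the deadline to 2002-03-18.
None of the other events listed affects the running of the period under the stated rules.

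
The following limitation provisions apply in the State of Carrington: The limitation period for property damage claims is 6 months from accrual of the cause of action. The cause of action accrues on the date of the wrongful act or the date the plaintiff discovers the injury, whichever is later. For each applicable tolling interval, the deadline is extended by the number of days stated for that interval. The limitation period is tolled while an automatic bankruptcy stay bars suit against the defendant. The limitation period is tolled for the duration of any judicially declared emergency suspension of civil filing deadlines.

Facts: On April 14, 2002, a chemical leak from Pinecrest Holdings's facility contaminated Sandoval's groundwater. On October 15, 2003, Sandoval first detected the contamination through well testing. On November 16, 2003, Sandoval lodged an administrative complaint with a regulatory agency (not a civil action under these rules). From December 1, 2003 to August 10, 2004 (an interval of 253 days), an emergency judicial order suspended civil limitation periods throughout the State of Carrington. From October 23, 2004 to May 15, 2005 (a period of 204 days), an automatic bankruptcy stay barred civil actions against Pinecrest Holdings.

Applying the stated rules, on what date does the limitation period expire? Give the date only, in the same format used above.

July 16, 2005

The claim accrued on October 15, 2003 — the later of the April 14, 2002 act and the October 15, 2003 discovery.
6 months from October 15, 2003 is April 15, 2004.
The period was tolled for 253 days by the emergency suspension of filing deadlines (December 1, 2003 to August 10, 2004), pushing the deadline to December 24, 2004.
The automatic bankruptcy stay from October 23, 2004 to May 15, 2005 tolled the period for 204 days, extending the deadline to July 16, 2005.
The other events in the timeline have no effect on the limitation period under the stated rules.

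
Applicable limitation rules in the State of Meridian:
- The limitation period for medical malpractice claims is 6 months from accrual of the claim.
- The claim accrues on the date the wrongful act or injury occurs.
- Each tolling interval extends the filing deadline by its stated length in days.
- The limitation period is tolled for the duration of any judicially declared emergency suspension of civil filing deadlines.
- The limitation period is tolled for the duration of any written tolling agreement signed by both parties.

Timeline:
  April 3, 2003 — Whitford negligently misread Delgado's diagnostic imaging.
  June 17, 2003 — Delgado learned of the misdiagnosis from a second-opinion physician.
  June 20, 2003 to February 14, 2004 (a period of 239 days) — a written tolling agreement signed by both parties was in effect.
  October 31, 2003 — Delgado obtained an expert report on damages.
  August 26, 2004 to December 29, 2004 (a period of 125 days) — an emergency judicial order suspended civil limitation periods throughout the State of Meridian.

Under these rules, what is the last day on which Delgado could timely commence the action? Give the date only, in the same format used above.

May 29, 2004

Because the rule ties accrual to occurrence, the claim accrued on April 3, 2003, not on the June 17, 2003 discovery date.
6 months from April 3, 2003 is October 3, 2003.
The written tolling agreement from June 20, 2003 to February 14, 2004 tolled the period for 239 days, extending the deadline to May 29, 2004.
The emergency suspension of filing deadlines starting August 26, 2004 came too late — the period had run on May 29, 2004 — and so does not extend the deadline.
None of the other events listed affects the running of the period under the stated rules.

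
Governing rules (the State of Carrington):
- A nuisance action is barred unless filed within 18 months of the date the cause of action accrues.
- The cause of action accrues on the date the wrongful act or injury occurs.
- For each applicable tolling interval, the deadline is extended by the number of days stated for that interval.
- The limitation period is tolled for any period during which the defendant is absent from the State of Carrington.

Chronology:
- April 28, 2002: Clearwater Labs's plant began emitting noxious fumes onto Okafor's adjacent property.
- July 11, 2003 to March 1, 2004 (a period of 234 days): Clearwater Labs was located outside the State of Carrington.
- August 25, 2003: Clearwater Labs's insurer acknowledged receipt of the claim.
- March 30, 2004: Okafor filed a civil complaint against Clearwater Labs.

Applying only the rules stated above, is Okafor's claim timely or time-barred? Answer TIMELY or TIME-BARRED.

TIMELY

The limitation period began to run on April 28, 2002.
18 months from April 28, 2002 is October 28, 2003.
The period was tolled for 234 days by the defendant's absence from the jurisdiction (July 11, 2003 to March 1, 2004), pushing the deadline to June 18, 2004.
None of the other events listed affects the running of the period under the stated rules.
The March 30, 2004 filing precedes the June 18, 2004 deadline; the claim is timely.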